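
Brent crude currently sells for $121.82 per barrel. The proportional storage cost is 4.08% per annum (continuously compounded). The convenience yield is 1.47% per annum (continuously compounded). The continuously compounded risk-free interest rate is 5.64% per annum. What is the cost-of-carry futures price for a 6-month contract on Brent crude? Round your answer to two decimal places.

$126.95 per barrel

Net carry = r + u − y = 0.0564 + 0.0408 − 0.0147 = 0.0825
F = S·e^((r+u−y)T) = 121.82 · e^(0.0825 × 6/12) = 121.82 · e^0.041250
= 121.82 × 1.042113 = $126.95 per barrel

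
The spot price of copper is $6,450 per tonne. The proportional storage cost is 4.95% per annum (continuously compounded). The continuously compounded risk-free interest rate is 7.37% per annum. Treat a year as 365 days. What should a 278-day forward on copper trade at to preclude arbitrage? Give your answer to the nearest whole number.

$7,085 per tonne

Net carry = r + u − y = 0.0737 + 0.0495 − 0.0000 = 0.1232
F = S·e^((r+u−y)T) = 6450 · e^(0.1232 × 278/365) = 6450 · e^0.093835
= 6450 × 1.098378 = $7,085 per tonne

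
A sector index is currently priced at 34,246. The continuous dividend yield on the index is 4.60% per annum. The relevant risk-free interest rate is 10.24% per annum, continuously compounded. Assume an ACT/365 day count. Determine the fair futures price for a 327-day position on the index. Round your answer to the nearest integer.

F = S·e^((r − q)T) = 34246 · e^((0.1024 − 0.0460) × 327/365)
= 34246 · e^0.050528 = 34246 × 1.051826
F = 36,021

36,021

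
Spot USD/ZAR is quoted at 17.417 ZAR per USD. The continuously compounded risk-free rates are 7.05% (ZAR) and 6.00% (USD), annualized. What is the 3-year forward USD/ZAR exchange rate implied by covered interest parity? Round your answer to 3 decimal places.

F = S·e^((r_ZAR − r_USD)T) = 17.417 · e^((0.0705 − 0.0600) × 3)
= 17.417 · e^0.031500 = 17.417 × 1.032001
F = 17.974 ZAR per USD

17.974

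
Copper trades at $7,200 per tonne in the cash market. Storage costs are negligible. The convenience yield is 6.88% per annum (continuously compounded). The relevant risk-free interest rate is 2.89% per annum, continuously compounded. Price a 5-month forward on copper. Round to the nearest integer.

Net carry = r + u − y = 0.0289 + 0.0000 − 0.0688 = -0.0399
F = S·e^((r+u−y)T) = 7200 · e^(-0.0399 × 5/12) = 7200 · e^-0.016625
= 7200 × 0.983512 = $7,081 per tonne

$7,081 per tonne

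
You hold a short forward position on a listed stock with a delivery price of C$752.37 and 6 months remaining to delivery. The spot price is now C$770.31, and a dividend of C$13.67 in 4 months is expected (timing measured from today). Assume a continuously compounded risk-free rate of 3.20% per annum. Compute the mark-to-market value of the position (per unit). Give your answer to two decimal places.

-C$16.36

PV(remaining dividends) I = 13.67·e^(−0.0320·4/12) = 13.5250
Current forward F = (S − I)·e^(rT) = (770.31 − 13.5250)·e^(0.0320·6/12) = 756.7850 × 1.016129 = 768.9912
Value (long) = (F − K)·e^(−rT) = (768.9912 − 752.37) × 0.984127 = 16.3574
Short position value = −(long value) = -C$16.36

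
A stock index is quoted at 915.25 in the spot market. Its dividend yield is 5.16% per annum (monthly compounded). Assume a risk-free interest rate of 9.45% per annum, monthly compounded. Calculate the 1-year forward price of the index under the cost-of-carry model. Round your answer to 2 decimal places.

F = S · (1+r/12)^(12T) / (1+q/12)^(12T)
= 915.25 × 1.098702 / 1.052838 = 915.25 × 1.043562
F = 955.12

955.12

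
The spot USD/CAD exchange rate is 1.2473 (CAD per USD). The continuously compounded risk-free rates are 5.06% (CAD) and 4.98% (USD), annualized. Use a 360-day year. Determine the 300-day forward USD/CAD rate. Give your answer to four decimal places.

F = S·e^((r_CAD − r_USD)T) = 1.2473 · e^((0.0506 − 0.0498) × 300/360)
= 1.2473 · e^0.000667 = 1.2473 × 1.000667
F = 1.2481 CAD per USD

1.2481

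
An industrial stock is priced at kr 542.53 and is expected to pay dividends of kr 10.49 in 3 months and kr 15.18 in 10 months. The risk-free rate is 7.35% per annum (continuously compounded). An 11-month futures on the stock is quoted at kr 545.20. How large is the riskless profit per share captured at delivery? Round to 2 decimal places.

PV(dividends) I = 10.49·e^(−0.0735·3/12) + 15.18·e^(−0.0735·10/12) = 24.5771
Fair futures F* = (S − I)·e^(rT) = (542.53 − 24.5771)·e^0.067375 = 517.9529 × 1.069697 = 554.0527
Market kr 545.20 < fair 554.0527: forward underpriced → reverse cash-and-carry (short the stock, invest proceeds at r, pay the dividends, go long the forward).
Profit at T = |F_mkt − F*| = |545.20 − 554.0527| = kr 8.85 per share

kr 8.85 per share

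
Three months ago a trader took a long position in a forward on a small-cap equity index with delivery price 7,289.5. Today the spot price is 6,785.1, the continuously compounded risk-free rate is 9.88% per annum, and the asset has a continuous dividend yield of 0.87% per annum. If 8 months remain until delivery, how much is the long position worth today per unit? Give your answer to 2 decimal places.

-78.98

Current fair forward for the remaining 8 months: F = S·e^((r − q)·T), (r − q) = 0.0988 − 0.0087 = 0.0901
F = 6785.1 · e^(0.0901 × 8/12) = 6785.1 × 1.06190734 = 7205.1475
Value of long forward = (F − K)·e^(−rT) = (7205.1475 − 7289.5) · e^(−0.0988·8/12)
= -84.3525 × 0.93625569 = -78.98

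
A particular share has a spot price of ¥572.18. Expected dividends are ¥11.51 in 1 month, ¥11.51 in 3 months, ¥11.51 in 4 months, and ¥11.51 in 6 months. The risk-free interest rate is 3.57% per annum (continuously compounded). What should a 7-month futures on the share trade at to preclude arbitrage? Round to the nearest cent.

PV(dividends) I = 11.51·e^(−0.0357·1/12) + 11.51·e^(−0.0357·3/12) + 11.51·e^(−0.0357·4/12) + 11.51·e^(−0.0357·6/12)
I = 11.4758 + 11.4077 + 11.3738 + 11.3064 = 45.5637
F = (S − I)·e^(rT) = (572.18 − 45.5637) · e^(0.0357·7/12)
= 526.6163 · e^0.020825 = 526.6163 × 1.021043 = ¥537.70

¥537.70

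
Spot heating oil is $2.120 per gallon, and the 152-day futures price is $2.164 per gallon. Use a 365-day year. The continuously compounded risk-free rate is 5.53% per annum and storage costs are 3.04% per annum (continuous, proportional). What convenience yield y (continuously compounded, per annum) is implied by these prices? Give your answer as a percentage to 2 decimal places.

F = S·e^((r+u−y)T) ⇒ (r+u−y) = ln(F/S)/T
ln(2.164/2.120) = 0.020542; /T ⇒ 0.049328
y = r + u − ln(F/S)/T = 0.0553 + 0.0304 − 0.049328 = 0.036372
y = 3.64%

3.64%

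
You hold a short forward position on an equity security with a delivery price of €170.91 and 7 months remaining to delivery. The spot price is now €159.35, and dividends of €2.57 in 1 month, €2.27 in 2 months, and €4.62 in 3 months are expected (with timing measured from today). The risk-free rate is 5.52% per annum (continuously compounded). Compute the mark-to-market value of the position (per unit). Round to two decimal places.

PV(remaining dividends) I = 2.57·e^(−0.0552·1/12) + 2.27·e^(−0.0552·2/12) + 4.62·e^(−0.0552·3/12) = 9.3641
Current forward F = (S − I)·e^(rT) = (159.35 − 9.3641)·e^(0.0552·7/12) = 149.9859 × 1.032724 = 154.8940
Value (long) = (F − K)·e^(−rT) = (154.8940 − 170.91) × 0.968313 = -15.5085
Short position value = −(long value) = €15.51

€15.51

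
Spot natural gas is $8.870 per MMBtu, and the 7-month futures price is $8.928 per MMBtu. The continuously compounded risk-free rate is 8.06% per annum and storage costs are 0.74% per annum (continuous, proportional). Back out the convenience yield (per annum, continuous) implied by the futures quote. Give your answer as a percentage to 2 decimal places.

7.68%

F = S·e^((r+u−y)T) ⇒ (r+u−y) = ln(F/S)/T
ln(8.928/8.870) = 0.006518; /T ⇒ 0.011174
y = r + u − ln(F/S)/T = 0.0806 + 0.0074 − 0.011174 = 0.076826
y = 7.68%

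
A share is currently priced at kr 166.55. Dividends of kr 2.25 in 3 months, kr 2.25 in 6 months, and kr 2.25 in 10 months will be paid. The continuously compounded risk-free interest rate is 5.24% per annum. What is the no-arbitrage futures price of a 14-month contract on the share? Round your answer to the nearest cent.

kr 170.07

PV(dividends) I = 2.25·e^(−0.0524·3/12) + 2.25·e^(−0.0524·6/12) + 2.25·e^(−0.0524·10/12)
I = 2.2207 + 2.1918 + 2.1539 = 6.5664
F = (S − I)·e^(rT) = (166.55 − 6.5664) · e^(0.0524·14/12)
= 159.9836 · e^0.061133 = 159.9836 × 1.063040 = kr 170.07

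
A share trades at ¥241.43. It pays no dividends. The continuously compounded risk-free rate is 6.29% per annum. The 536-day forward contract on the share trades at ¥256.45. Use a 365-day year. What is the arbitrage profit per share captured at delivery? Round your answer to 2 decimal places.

¥8.34 per share

Fair forward: F* = S·e^(carry·T), with carry = r = 0.0629
F* = 241.43 · e^(0.0629 × 536/365) = 241.43 · e^0.092368 = 241.43 × 1.096768 = ¥264.7927
Market ¥256.45 < fair ¥264.7927: forward underpriced → reverse cash-and-carry (short spot, go long the forward).
At maturity, profit = |F_mkt − F*| = |256.45 − 264.7927| = ¥8.34 per share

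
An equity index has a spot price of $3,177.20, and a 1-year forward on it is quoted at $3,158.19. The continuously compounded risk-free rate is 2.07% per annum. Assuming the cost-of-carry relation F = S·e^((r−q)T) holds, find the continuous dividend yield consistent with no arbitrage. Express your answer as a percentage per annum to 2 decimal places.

From F = S·e^((r−q)T): (r − q) = ln(F/S)/T
ln(3158.19/3177.20) = ln(0.994017) = -0.006001
(r − q) = -0.006001 / (12/12) = -0.006001
q = r − ln(F/S)/T = 0.0207 + 0.006001 = 0.026701
q = 2.67%

2.67%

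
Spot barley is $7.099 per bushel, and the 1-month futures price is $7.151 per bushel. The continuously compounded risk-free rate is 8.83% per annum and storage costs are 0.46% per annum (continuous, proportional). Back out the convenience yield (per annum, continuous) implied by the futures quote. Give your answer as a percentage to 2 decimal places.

0.53%

F = S·e^((r+u−y)T) ⇒ (r+u−y) = ln(F/S)/T
ln(7.151/7.099) = 0.007298; /T ⇒ 0.087576
y = r + u − ln(F/S)/T = 0.0883 + 0.0046 − 0.087576 = 0.005324
y = 0.53%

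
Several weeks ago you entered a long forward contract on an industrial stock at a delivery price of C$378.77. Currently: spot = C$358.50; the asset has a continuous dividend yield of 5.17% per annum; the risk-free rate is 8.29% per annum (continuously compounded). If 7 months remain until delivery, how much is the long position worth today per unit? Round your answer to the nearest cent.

Current fair forward for the remaining 7 months: F = S·e^((r − q)·T), (r − q) = 0.0829 − 0.0517 = 0.0312
F = 358.50 · e^(0.0312 × 7/12) = 358.50 × 1.018367 = 365.0846
Value of long forward = (F − K)·e^(−rT) = (365.0846 − 378.77) · e^(−0.0829·7/12)
= -13.6854 × 0.952792 = -13.04

-C$13.04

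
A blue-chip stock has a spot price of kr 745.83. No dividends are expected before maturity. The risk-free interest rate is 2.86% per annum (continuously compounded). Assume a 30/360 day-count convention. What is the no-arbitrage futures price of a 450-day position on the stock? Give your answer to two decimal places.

F = S·e^(rT) = 745.83 · e^(0.0286 × 450/360)
= 745.83 · e^0.035750 = 745.83 × 1.036397
F = kr 772.98

kr 772.98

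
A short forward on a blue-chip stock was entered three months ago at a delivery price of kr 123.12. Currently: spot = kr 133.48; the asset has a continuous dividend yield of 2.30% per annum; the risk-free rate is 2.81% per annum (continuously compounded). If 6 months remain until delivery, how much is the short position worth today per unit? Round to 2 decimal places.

Current fair forward for the remaining 6 months: F = S·e^((r − q)·T), (r − q) = 0.0281 − 0.0230 = 0.0051
F = 133.48 · e^(0.0051 × 6/12) = 133.48 × 1.002553 = 133.8208
Value of long forward = (F − K)·e^(−rT) = (133.8208 − 123.12) · e^(−0.0281·6/12)
= 10.7008 × 0.986048 = 10.55
Short position value = −(long value) = -kr 10.55

-kr 10.55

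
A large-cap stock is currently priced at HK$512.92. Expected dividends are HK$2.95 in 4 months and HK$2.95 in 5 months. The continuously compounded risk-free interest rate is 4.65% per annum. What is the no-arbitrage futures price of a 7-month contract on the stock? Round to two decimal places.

HK$521.07

PV(dividends) I = 2.95·e^(−0.0465·4/12) + 2.95·e^(−0.0465·5/12)
I = 2.9046 + 2.8934 = 5.7980
F = (S − I)·e^(rT) = (512.92 − 5.7980) · e^(0.0465·7/12)
= 507.1220 · e^0.027125 = 507.1220 × 1.027496 = HK$521.07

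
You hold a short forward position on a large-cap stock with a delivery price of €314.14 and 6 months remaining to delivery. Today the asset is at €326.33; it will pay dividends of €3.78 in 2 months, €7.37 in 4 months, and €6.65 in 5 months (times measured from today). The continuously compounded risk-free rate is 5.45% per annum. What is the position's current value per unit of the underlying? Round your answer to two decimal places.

PV(remaining dividends) I = 3.78·e^(−0.0545·2/12) + 7.37·e^(−0.0545·4/12) + 6.65·e^(−0.0545·5/12) = 17.4838
Current forward F = (S − I)·e^(rT) = (326.33 − 17.4838)·e^(0.0545·6/12) = 308.8462 × 1.027625 = 317.3781
Value (long) = (F − K)·e^(−rT) = (317.3781 − 314.14) × 0.973118 = 3.1511
Short position value = −(long value) = -€3.15

-€3.15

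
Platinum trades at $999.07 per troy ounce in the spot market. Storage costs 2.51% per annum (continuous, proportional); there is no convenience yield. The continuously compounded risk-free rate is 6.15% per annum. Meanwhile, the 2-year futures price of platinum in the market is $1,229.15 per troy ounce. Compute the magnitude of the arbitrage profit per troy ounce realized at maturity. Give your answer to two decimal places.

$41.15 per troy ounce

Fair futures: F* = S·e^(carry·T), with carry = (r + u) = 0.0615 + 0.0251 = 0.0866
F* = 999.07 · e^(0.0866 × 2) = 999.07 · e^0.173200 = 999.07 × 1.189104 = $1187.9981
Market $1229.15 > fair $1187.9981: forward overpriced → cash-and-carry (buy spot, short the forward).
At maturity, profit = |F_mkt − F*| = |1229.15 − 1187.9981| = $41.15 per troy ounce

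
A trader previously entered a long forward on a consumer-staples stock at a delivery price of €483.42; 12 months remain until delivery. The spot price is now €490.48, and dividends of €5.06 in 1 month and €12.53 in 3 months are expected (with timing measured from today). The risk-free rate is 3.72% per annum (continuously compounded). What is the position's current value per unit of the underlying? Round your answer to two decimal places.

€7.25

PV(remaining dividends) I = 5.06·e^(−0.0372·1/12) + 12.53·e^(−0.0372·3/12) = 17.4583
Current forward F = (S − I)·e^(rT) = (490.48 − 17.4583)·e^(0.0372·12/12) = 473.0217 × 1.037901 = 490.9497
Value (long) = (F − K)·e^(−rT) = (490.9497 − 483.42) × 0.963483 = 7.2547
Value = €7.25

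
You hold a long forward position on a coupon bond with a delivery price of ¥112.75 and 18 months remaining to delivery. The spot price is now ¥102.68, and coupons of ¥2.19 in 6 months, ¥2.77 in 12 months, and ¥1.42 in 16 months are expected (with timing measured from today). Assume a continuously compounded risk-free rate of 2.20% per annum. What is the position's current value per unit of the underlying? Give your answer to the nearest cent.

PV(remaining coupons) I = 2.19·e^(−0.0220·6/12) + 2.77·e^(−0.0220·12/12) + 1.42·e^(−0.0220·16/12) = 6.2547
Current forward F = (S − I)·e^(rT) = (102.68 − 6.2547)·e^(0.0220·18/12) = 96.4253 × 1.033551 = 99.6605
Value (long) = (F − K)·e^(−rT) = (99.6605 − 112.75) × 0.967539 = -12.6646
Value = -¥12.66

-¥12.66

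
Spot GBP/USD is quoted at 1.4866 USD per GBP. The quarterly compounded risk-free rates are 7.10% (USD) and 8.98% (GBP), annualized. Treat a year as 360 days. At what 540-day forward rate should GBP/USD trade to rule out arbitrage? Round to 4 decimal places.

By covered interest parity, F = S · (1+r_USD/4)^(4T) / (1+r_GBP/4)^(4T)
= 1.4866 × 1.111339 / 1.142490 = 1.4866 × 0.972734
F = 1.4461 USD per GBP

1.4461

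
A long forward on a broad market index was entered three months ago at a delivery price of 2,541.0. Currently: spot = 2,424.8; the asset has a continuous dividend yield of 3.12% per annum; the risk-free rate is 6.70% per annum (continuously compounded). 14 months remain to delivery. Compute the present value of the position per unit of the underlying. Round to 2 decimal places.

-11.82

Current fair forward for the remaining 14 months: F = S·e^((r − q)·T), (r − q) = 0.0670 − 0.0312 = 0.0358
F = 2424.8 · e^(0.0358 × 14/12) = 2424.8 × 1.04265117 = 2528.2206
Value of long forward = (F − K)·e^(−rT) = (2528.2206 − 2541.0) · e^(−0.0670·14/12)
= -12.7794 × 0.92481028 = -11.82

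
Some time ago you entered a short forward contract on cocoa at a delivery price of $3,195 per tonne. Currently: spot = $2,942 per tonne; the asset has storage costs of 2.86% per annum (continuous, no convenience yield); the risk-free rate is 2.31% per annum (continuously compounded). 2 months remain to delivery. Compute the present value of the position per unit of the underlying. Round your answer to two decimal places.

$226.67 per tonne

Current fair forward for the remaining 2 months: F = S·e^((r + u)·T), (r + u) = 0.0231 + 0.0286 = 0.0517
F = 2942 · e^(0.0517 × 2/12) = 2942 × 1.00865390 = 2967.4598
Value of long forward = (F − K)·e^(−rT) = (2967.4598 − 3195) · e^(−0.0231·2/12)
= -227.5402 × 0.99615740 = -226.67
Short position value = −(long value) = $226.67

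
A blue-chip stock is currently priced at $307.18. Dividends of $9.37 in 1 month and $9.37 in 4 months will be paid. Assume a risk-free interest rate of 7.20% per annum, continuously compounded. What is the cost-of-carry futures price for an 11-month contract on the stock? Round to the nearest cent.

PV(dividends) I = 9.37·e^(−0.0720·1/12) + 9.37·e^(−0.0720·4/12)
I = 9.3139 + 9.1478 = 18.4617
F = (S − I)·e^(rT) = (307.18 − 18.4617) · e^(0.0720·11/12)
= 288.7183 · e^0.066000 = 288.7183 × 1.068227 = $308.42

$308.42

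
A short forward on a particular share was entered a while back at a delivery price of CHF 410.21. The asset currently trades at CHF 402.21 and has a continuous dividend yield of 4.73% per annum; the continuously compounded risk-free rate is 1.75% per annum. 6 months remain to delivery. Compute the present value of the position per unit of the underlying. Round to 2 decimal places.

Current fair forward for the remaining 6 months: F = S·e^((r − q)·T), (r − q) = 0.0175 − 0.0473 = -0.0298
F = 402.21 · e^(-0.0298 × 6/12) = 402.21 × 0.985210 = 396.2613
Value of long forward = (F − K)·e^(−rT) = (396.2613 − 410.21) · e^(−0.0175·6/12)
= -13.9487 × 0.991288 = -13.83
Short position value = −(long value) = CHF 13.83

CHF 13.83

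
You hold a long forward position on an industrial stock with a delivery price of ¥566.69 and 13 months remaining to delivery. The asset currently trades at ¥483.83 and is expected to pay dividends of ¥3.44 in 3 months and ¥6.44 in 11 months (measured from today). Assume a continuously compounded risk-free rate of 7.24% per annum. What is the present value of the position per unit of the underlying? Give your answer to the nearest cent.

PV(remaining dividends) I = 3.44·e^(−0.0724·3/12) + 6.44·e^(−0.0724·11/12) = 9.4048
Current forward F = (S − I)·e^(rT) = (483.83 − 9.4048)·e^(0.0724·13/12) = 474.4252 × 1.081591 = 513.1340
Value (long) = (F − K)·e^(−rT) = (513.1340 − 566.69) × 0.924564 = -49.5159
Value = -¥49.52

-¥49.52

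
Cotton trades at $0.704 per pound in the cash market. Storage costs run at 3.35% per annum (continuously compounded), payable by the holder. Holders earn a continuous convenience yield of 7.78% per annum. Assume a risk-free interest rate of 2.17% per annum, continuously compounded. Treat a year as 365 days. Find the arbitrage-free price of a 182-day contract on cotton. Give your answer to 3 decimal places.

$0.696 per pound

Net carry = r + u − y = 0.0217 + 0.0335 − 0.0778 = -0.0226
F = S·e^((r+u−y)T) = 0.704 · e^(-0.0226 × 182/365) = 0.704 · e^-0.011269
= 0.704 × 0.988794 = $0.696 per pound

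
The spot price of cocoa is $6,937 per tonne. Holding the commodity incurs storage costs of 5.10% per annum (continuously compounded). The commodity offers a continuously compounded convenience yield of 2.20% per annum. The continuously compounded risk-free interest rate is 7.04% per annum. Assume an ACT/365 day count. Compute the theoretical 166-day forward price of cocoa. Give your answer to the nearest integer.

$7,258 per tonne

Net carry = r + u − y = 0.0704 + 0.0510 − 0.0220 = 0.0994
F = S·e^((r+u−y)T) = 6937 · e^(0.0994 × 166/365) = 6937 · e^0.045207
= 6937 × 1.046244 = $7,258 per tonne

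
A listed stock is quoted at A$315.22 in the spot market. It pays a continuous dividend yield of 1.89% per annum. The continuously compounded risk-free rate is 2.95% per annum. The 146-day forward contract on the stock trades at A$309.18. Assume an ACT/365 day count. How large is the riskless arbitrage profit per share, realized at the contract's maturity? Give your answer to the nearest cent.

Fair forward: F* = S·e^(carry·T), with carry = (r − q) = 0.0295 − 0.0189 = 0.0106
F* = 315.22 · e^(0.0106 × 146/365) = 315.22 · e^0.004240 = 315.22 × 1.004249 = A$316.5594
Market A$309.18 < fair A$316.5594: forward underpriced → reverse cash-and-carry (short spot, go long the forward).
At maturity, profit = |F_mkt − F*| = |309.18 − 316.5594| = A$7.38 per share

A$7.38 per share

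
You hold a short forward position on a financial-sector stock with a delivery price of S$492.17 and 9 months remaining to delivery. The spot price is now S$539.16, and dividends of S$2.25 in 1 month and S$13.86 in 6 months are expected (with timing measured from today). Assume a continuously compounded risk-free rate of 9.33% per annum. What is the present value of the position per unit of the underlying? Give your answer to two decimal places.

-S$64.79

PV(remaining dividends) I = 2.25·e^(−0.0933·1/12) + 13.86·e^(−0.0933·6/12) = 15.4609
Current forward F = (S − I)·e^(rT) = (539.16 − 15.4609)·e^(0.0933·9/12) = 523.6991 × 1.072481 = 561.6573
Value (long) = (F − K)·e^(−rT) = (561.6573 − 492.17) × 0.932417 = 64.7911
Short position value = −(long value) = -S$64.79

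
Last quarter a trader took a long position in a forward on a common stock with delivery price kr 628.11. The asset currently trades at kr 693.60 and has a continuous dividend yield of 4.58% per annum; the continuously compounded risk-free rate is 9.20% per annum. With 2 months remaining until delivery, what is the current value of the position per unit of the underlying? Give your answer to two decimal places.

kr 69.77

Current fair forward for the remaining 2 months: F = S·e^((r − q)·T), (r − q) = 0.0920 − 0.0458 = 0.0462
F = 693.60 · e^(0.0462 × 2/12) = 693.60 × 1.007730 = 698.9615
Value of long forward = (F − K)·e^(−rT) = (698.9615 − 628.11) · e^(−0.0920·2/12)
= 70.8515 × 0.984784 = 69.77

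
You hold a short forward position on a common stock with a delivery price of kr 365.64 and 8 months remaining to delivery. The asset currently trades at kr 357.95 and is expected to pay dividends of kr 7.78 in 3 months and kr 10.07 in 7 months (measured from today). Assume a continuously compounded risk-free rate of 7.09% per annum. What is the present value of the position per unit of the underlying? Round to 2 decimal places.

PV(remaining dividends) I = 7.78·e^(−0.0709·3/12) + 10.07·e^(−0.0709·7/12) = 17.3053
Current forward F = (S − I)·e^(rT) = (357.95 − 17.3053)·e^(0.0709·8/12) = 340.6447 × 1.048402 = 357.1326
Value (long) = (F − K)·e^(−rT) = (357.1326 − 365.64) × 0.953833 = -8.1146
Short position value = −(long value) = kr 8.11

kr 8.11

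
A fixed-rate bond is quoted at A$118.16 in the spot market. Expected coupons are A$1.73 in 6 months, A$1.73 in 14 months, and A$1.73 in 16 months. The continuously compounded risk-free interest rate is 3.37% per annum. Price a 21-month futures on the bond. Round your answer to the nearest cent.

PV(coupons) I = 1.73·e^(−0.0337·6/12) + 1.73·e^(−0.0337·14/12) + 1.73·e^(−0.0337·16/12)
I = 1.7011 + 1.6633 + 1.6540 = 5.0184
F = (S − I)·e^(rT) = (118.16 − 5.0184) · e^(0.0337·21/12)
= 113.1416 · e^0.058975 = 113.1416 × 1.060749 = A$120.01

A$120.01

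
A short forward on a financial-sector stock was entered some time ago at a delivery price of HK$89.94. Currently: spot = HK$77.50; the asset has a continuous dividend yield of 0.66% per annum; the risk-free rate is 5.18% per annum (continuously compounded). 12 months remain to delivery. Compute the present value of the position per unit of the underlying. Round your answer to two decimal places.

HK$8.41

Current fair forward for the remaining 12 months: F = S·e^((r − q)·T), (r − q) = 0.0518 − 0.0066 = 0.0452
F = 77.50 · e^(0.0452 × 12/12) = 77.50 × 1.046237 = 81.0834
Value of long forward = (F − K)·e^(−rT) = (81.0834 − 89.94) · e^(−0.0518·12/12)
= -8.8566 × 0.949519 = -8.41
Short position value = −(long value) = HK$8.41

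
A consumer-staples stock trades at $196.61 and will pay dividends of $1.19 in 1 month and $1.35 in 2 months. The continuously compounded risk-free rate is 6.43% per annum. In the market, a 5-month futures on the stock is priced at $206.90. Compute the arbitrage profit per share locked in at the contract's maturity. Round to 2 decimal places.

PV(dividends) I = 1.19·e^(−0.0643·1/12) + 1.35·e^(−0.0643·2/12) = 2.5193
Fair futures F* = (S − I)·e^(rT) = (196.61 − 2.5193)·e^0.026792 = 194.0907 × 1.027154 = 199.3610
Market $206.90 > fair 199.3610: forward overpriced → cash-and-carry (borrow at r, buy the stock and collect the dividends, short the forward).
Profit at T = |F_mkt − F*| = |206.90 − 199.3610| = $7.54 per share

$7.54 per share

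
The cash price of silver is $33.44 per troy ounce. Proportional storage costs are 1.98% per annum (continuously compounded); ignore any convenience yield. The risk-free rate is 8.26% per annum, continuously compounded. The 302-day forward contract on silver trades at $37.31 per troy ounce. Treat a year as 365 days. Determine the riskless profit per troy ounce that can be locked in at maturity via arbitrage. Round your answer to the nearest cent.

Fair forward: F* = S·e^(carry·T), with carry = (r + u) = 0.0826 + 0.0198 = 0.1024
F* = 33.44 · e^(0.1024 × 302/365) = 33.44 · e^0.084725 = 33.44 × 1.088418 = $36.3967
Market $37.31 > fair $36.3967: forward overpriced → cash-and-carry (buy spot, short the forward).
At maturity, profit = |F_mkt − F*| = |37.31 − 36.3967| = $0.91 per troy ounce

$0.91 per troy ounce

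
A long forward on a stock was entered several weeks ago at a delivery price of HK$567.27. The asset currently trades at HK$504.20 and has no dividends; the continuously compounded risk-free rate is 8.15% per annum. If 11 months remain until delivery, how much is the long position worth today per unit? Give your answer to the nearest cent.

Current fair forward for the remaining 11 months: F = S·e^(r·T), r = 0.0815
F = 504.20 · e^(0.0815 × 11/12) = 504.20 × 1.077570 = 543.3108
Value of long forward = (F − K)·e^(−rT) = (543.3108 − 567.27) · e^(−0.0815·11/12)
= -23.9592 × 0.928014 = -22.23

-HK$22.23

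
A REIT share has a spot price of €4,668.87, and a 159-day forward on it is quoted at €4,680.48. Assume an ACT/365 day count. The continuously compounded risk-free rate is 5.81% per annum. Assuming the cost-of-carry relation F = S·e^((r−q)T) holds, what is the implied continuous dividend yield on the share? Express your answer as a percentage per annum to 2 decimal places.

5.24%

From F = S·e^((r−q)T): (r − q) = ln(F/S)/T
ln(4680.48/4668.87) = ln(1.002487) = 0.002484
(r − q) = 0.002484 / (159/365) = 0.005702
q = r − ln(F/S)/T = 0.0581 − 0.005702 = 0.052398
q = 5.24%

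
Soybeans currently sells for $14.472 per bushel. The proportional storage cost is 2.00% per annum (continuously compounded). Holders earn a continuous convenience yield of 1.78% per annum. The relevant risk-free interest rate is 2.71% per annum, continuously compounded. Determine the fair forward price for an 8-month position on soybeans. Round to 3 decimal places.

$14.757 per bushel

Net carry = r + u − y = 0.0271 + 0.0200 − 0.0178 = 0.0293
F = S·e^((r+u−y)T) = 14.472 · e^(0.0293 × 8/12) = 14.472 · e^0.019533
= 14.472 × 1.019725 = $14.757 per bushel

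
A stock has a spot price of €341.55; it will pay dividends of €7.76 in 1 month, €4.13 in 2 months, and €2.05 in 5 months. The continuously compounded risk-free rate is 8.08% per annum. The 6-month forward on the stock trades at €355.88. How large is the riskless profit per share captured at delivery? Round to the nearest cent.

PV(dividends) I = 7.76·e^(−0.0808·1/12) + 4.13·e^(−0.0808·2/12) + 2.05·e^(−0.0808·5/12) = 13.7648
Fair forward F* = (S − I)·e^(rT) = (341.55 − 13.7648)·e^0.040400 = 327.7852 × 1.041227 = 341.2988
Market €355.88 > fair 341.2988: forward overpriced → cash-and-carry (borrow at r, buy the stock and collect the dividends, short the forward).
Profit at T = |F_mkt − F*| = |355.88 − 341.2988| = €14.58 per share

€14.58 per share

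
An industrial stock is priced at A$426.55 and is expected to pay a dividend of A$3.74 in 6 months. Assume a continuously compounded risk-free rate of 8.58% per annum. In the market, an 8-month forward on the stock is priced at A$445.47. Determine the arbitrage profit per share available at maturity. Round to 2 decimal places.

A$2.40 per share

PV(dividends) I = 3.74·e^(−0.0858·6/12) = 3.5829
Fair forward F* = (S − I)·e^(rT) = (426.55 − 3.5829)·e^0.057200 = 422.9671 × 1.058868 = 447.8663
Market A$445.47 < fair 447.8663: forward underpriced → reverse cash-and-carry (short the stock, invest proceeds at r, pay the dividends, go long the forward).
Profit at T = |F_mkt − F*| = |445.47 − 447.8663| = A$2.40 per share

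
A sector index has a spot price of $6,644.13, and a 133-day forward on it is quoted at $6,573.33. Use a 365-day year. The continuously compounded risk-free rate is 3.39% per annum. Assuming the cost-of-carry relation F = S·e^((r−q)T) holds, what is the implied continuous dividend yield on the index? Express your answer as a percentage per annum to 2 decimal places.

From F = S·e^((r−q)T): (r − q) = ln(F/S)/T
ln(6573.33/6644.13) = ln(0.989344) = -0.010713
(r − q) = -0.010713 / (133/365) = -0.029400
q = r − ln(F/S)/T = 0.0339 + 0.029400 = 0.063300
q = 6.33%

6.33%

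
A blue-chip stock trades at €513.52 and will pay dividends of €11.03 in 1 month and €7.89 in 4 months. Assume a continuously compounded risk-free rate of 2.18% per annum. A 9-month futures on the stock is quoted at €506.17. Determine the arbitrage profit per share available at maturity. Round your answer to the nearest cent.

PV(dividends) I = 11.03·e^(−0.0218·1/12) + 7.89·e^(−0.0218·4/12) = 18.8429
Fair futures F* = (S − I)·e^(rT) = (513.52 − 18.8429)·e^0.016350 = 494.6771 × 1.016484 = 502.8314
Market €506.17 > fair 502.8314: forward overpriced → cash-and-carry (borrow at r, buy the stock and collect the dividends, short the forward).
Profit at T = |F_mkt − F*| = |506.17 − 502.8314| = €3.34 per share

€3.34 per share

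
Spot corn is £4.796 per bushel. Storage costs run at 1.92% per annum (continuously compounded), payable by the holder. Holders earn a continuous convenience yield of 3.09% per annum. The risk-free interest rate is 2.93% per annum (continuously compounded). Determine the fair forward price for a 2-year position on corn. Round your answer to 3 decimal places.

£4.968 per bushel

Net carry = r + u − y = 0.0293 + 0.0192 − 0.0309 = 0.0176
F = S·e^((r+u−y)T) = 4.796 · e^(0.0176 × 2) = 4.796 · e^0.035200
= 4.796 × 1.035827 = £4.968 per bushel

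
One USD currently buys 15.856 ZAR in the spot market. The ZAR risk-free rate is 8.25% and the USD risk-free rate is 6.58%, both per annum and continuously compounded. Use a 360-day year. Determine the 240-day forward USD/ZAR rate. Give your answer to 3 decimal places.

16.034

F = S·e^((r_ZAR − r_USD)T) = 15.856 · e^((0.0825 − 0.0658) × 240/360)
= 15.856 · e^0.011133 = 15.856 × 1.011195
F = 16.034 ZAR per USD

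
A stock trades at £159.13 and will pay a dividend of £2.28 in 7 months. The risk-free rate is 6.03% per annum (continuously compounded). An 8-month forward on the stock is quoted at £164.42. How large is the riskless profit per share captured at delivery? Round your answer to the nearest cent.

PV(dividends) I = 2.28·e^(−0.0603·7/12) = 2.2012
Fair forward F* = (S − I)·e^(rT) = (159.13 − 2.2012)·e^0.040200 = 156.9288 × 1.041019 = 163.3659
Market £164.42 > fair 163.3659: forward overpriced → cash-and-carry (borrow at r, buy the stock and collect the dividends, short the forward).
Profit at T = |F_mkt − F*| = |164.42 − 163.3659| = £1.05 per share

£1.05 per share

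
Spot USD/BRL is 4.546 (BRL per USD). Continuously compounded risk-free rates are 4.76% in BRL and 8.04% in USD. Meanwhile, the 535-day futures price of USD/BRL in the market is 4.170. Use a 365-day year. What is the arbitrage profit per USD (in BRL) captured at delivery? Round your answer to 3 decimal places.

0.163 per USD (in BRL)

Fair futures: F* = S·e^(carry·T), with carry = (r_BRL − r_USD) = 0.0476 − 0.0804 = -0.0328
F* = 4.546 · e^(-0.0328 × 535/365) = 4.546 · e^-0.048077 = 4.546 × 0.953060 = 4.3326
Market 4.170 < fair 4.3326: forward underpriced → reverse cash-and-carry (short spot, go long the forward).
At maturity, profit = |F_mkt − F*| = |4.170 − 4.3326| = 0.163 per USD (in BRL)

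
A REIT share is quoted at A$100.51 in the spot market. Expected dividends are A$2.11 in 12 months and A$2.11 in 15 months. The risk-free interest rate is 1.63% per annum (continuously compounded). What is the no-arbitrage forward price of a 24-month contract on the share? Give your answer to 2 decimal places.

PV(dividends) I = 2.11·e^(−0.0163·12/12) + 2.11·e^(−0.0163·15/12)
I = 2.0759 + 2.0674 = 4.1433
F = (S − I)·e^(rT) = (100.51 − 4.1433) · e^(0.0163·24/12)
= 96.3667 · e^0.032600 = 96.3667 × 1.033137 = A$99.56

A$99.56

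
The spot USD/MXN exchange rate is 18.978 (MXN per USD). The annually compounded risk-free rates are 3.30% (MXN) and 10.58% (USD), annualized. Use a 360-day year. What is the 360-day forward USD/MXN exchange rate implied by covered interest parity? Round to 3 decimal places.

By covered interest parity, F = S · (1+r_MXN)^T / (1+r_USD)^T
= 18.978 × 1.033000 / 1.105800 = 18.978 × 0.934165
F = 17.729 MXN per USD

17.729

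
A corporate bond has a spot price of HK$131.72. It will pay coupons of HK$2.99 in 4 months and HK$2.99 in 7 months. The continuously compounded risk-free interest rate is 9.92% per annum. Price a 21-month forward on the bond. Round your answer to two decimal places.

HK$149.89

PV(coupons) I = 2.99·e^(−0.0992·4/12) + 2.99·e^(−0.0992·7/12)
I = 2.8927 + 2.8219 = 5.7146
F = (S − I)·e^(rT) = (131.72 − 5.7146) · e^(0.0992·21/12)
= 126.0054 · e^0.173600 = 126.0054 × 1.189580 = HK$149.89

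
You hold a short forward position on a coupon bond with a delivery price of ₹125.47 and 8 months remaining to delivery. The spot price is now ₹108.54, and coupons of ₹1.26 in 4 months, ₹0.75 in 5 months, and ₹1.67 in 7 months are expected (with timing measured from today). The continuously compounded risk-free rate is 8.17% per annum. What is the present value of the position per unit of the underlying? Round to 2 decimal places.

₹13.82

PV(remaining coupons) I = 1.26·e^(−0.0817·4/12) + 0.75·e^(−0.0817·5/12) + 1.67·e^(−0.0817·7/12) = 3.5433
Current forward F = (S − I)·e^(rT) = (108.54 − 3.5433)·e^(0.0817·8/12) = 104.9967 × 1.055977 = 110.8741
Value (long) = (F − K)·e^(−rT) = (110.8741 − 125.47) × 0.946990 = -13.8222
Short position value = −(long value) = ₹13.82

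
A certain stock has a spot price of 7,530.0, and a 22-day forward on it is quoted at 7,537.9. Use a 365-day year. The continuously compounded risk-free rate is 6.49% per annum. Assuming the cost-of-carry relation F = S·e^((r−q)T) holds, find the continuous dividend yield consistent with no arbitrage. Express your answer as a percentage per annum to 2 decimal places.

4.75%

From F = S·e^((r−q)T): (r − q) = ln(F/S)/T
ln(7537.9/7530.0) = ln(1.001049) = 0.001048
(r − q) = 0.001048 / (22/365) = 0.017387
q = r − ln(F/S)/T = 0.0649 − 0.017387 = 0.047513
q = 4.75%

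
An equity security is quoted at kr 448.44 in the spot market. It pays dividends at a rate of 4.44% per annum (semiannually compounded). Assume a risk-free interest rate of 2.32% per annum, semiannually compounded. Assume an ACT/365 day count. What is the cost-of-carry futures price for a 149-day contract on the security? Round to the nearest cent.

F = S · (1+r/2)^(2T) / (1+q/2)^(2T)
= 448.44 × 1.009461 / 1.018088 = 448.44 × 0.991526
F = kr 444.64

kr 444.64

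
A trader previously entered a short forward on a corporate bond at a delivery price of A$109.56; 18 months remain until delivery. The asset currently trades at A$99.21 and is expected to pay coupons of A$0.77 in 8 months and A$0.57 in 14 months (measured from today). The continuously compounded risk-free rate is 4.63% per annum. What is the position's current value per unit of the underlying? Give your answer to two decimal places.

A$4.29

PV(remaining coupons) I = 0.77·e^(−0.0463·8/12) + 0.57·e^(−0.0463·14/12) = 1.2866
Current forward F = (S − I)·e^(rT) = (99.21 − 1.2866)·e^(0.0463·18/12) = 97.9234 × 1.071918 = 104.9659
Value (long) = (F − K)·e^(−rT) = (104.9659 − 109.56) × 0.932907 = -4.2859
Short position value = −(long value) = A$4.29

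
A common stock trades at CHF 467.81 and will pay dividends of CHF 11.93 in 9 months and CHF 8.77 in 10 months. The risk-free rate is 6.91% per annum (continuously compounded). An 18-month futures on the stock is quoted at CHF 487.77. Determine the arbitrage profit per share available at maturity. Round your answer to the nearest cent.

CHF 9.38 per share

PV(dividends) I = 11.93·e^(−0.0691·9/12) + 8.77·e^(−0.0691·10/12) = 19.6067
Fair futures F* = (S − I)·e^(rT) = (467.81 − 19.6067)·e^0.103650 = 448.2033 × 1.109212 = 497.1525
Market CHF 487.77 < fair 497.1525: forward underpriced → reverse cash-and-carry (short the stock, invest proceeds at r, pay the dividends, go long the forward).
Profit at T = |F_mkt − F*| = |487.77 − 497.1525| = CHF 9.38 per share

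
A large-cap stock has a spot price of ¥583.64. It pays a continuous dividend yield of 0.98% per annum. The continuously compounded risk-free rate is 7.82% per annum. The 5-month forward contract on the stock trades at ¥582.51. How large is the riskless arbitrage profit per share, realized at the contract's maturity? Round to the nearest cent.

¥18.00 per share

Fair forward: F* = S·e^(carry·T), with carry = (r − q) = 0.0782 − 0.0098 = 0.0684
F* = 583.64 · e^(0.0684 × 5/12) = 583.64 · e^0.028500 = 583.64 × 1.028910 = ¥600.5130
Market ¥582.51 < fair ¥600.5130: forward underpriced → reverse cash-and-carry (short spot, go long the forward).
At maturity, profit = |F_mkt − F*| = |582.51 − 600.5130| = ¥18.00 per share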